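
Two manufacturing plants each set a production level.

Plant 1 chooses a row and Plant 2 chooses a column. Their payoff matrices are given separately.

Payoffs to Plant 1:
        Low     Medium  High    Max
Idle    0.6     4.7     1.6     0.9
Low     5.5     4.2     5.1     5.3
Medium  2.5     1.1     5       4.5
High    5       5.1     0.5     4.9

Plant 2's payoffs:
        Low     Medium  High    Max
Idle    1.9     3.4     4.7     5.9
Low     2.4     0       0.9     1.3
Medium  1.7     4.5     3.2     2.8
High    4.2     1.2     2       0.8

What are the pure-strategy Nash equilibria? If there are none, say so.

(Low, Low)

Plant 1 against Low: payoffs 0.6, 5.5, 2.5, 5 → best response Low.
Plant 1 against Medium: payoffs 4.7, 4.2, 1.1, 5.1 → best response High.
Plant 1 against High: payoffs 1.6, 5.1, 5, 0.5 → best response Low.
Plant 1 against Max: payoffs 0.9, 5.3, 4.5, 4.9 → best response Low.
Plant 2 against Idle: payoffs 1.9, 3.4, 4.7, 5.9 → best response Max.
Plant 2 against Low: payoffs 2.4, 0, 0.9, 1.3 → best response Low.
Plant 2 against Medium: payoffs 1.7, 4.5, 3.2, 2.8 → best response Medium.
Plant 2 against High: payoffs 4.2, 1.2, 2, 0.8 → best response Low.
Mutual best responses: (Low, Low).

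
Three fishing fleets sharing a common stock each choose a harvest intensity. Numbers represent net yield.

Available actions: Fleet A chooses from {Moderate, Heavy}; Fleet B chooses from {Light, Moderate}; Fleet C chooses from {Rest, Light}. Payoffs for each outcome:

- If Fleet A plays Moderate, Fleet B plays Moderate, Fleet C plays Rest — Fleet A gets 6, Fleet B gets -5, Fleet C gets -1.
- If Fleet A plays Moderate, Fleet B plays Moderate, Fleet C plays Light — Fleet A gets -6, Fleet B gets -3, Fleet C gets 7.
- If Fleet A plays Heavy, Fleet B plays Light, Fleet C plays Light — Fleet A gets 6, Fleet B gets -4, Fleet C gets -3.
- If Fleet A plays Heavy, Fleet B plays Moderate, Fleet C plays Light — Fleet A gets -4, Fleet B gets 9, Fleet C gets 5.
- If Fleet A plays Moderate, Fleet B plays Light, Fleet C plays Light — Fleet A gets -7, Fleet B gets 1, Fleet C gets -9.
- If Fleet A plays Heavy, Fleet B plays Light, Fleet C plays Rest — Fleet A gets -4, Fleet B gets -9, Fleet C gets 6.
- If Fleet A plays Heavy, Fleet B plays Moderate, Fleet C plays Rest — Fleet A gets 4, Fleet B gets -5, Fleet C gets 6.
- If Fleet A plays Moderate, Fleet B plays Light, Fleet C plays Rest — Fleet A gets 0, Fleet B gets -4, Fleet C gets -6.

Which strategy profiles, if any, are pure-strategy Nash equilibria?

Check each profile: it is a Nash equilibrium iff no player can strictly gain by switching unilaterally.
(Moderate, Light, Rest): Fleet A gets 0, best alternative -4; Fleet B gets -4, best alternative -5; Fleet C gets -6, best alternative -9. No profitable deviation — NE.
(Moderate, Light, Light): Fleet A can switch to Heavy (-7 → 6). Not NE.
(Moderate, Moderate, Rest): Fleet B can switch to Light (-5 → -4). Not NE.
(Moderate, Moderate, Light): Fleet A can switch to Heavy (-6 → -4). Not NE.
(Heavy, Light, Rest): Fleet A can switch to Moderate (-4 → 0). Not NE.
(Heavy, Light, Light): Fleet B can switch to Moderate (-4 → 9). Not NE.
(Heavy, Moderate, Rest): Fleet A can switch to Moderate (4 → 6). Not NE.
(Heavy, Moderate, Light): Fleet C can switch to Rest (5 → 6). Not NE.

Pure NE: (Moderate, Light, Rest)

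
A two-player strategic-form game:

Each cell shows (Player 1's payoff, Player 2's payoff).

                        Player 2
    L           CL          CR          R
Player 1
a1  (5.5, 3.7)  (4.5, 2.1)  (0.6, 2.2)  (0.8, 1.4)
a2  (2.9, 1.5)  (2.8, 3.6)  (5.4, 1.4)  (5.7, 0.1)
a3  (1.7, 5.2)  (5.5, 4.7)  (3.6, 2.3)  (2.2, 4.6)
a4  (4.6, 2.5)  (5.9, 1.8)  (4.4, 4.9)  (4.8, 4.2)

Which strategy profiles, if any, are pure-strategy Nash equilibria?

For each strategy profile, look for a profitable unilateral deviation.
(a1, L): Player 1 gets 5.5, best alternative 4.6; Player 2 gets 3.7, best alternative 2.2. No profitable deviation — NE.
(a1, CL): Player 1 can switch to a3 (4.5 → 5.5). Not NE.
(a1, CR): Player 1 can switch to a2 (0.6 → 5.4). Not NE.
(a1, R): Player 1 can switch to a2 (0.8 → 5.7). Not NE.
(a2, L): Player 1 can switch to a1 (2.9 → 5.5). Not NE.
(a2, CL): Player 1 can switch to a1 (2.8 → 4.5). Not NE.
(a2, CR): Player 2 can switch to L (1.4 → 1.5). Not NE.
(a2, R): Player 2 can switch to L (0.1 → 1.5). Not NE.
(a3, L): Player 1 can switch to a1 (1.7 → 5.5). Not NE.
(The remaining 7 profiles each have a profitable deviation by the same check.)

The unique pure-strategy Nash equilibrium is (a1, L).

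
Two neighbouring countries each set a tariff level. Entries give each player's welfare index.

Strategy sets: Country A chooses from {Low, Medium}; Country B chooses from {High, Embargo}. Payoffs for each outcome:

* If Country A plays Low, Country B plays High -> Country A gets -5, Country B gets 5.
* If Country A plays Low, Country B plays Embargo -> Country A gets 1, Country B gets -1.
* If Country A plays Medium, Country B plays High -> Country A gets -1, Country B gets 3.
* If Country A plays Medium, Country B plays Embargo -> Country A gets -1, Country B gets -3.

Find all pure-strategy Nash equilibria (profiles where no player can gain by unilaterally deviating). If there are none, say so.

(Low, High): Country A can switch to Medium (-5 → -1). Not NE.
(Low, Embargo): Country B can switch to High (-1 → 5). Not NE.
(Medium, High): Country A gets -1, best alternative -5; Country B gets 3, best alternative -3. No profitable deviation — NE.
(Medium, Embargo): Country A can switch to Low (-1 → 1). Not NE.

Pure NE: (Medium, High)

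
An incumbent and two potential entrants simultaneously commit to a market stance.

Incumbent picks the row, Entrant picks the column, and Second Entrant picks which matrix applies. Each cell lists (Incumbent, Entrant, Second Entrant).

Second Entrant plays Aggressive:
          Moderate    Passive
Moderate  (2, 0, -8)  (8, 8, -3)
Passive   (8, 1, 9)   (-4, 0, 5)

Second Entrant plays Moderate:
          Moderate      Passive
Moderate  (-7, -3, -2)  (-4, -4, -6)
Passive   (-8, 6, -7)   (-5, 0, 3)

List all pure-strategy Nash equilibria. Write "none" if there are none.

Incumbent against (Moderate, Aggressive): payoffs 2, 8 → best response Passive.
Incumbent against (Moderate, Moderate): payoffs -7, -8 → best response Moderate.
Incumbent against (Passive, Aggressive): payoffs 8, -4 → best response Moderate.
Incumbent against (Passive, Moderate): payoffs -4, -5 → best response Moderate.
Entrant against (Moderate, Aggressive): payoffs 0, 8 → best response Passive.
Entrant against (Moderate, Moderate): payoffs -3, -4 → best response Moderate.
Entrant against (Passive, Aggressive): payoffs 1, 0 → best response Moderate.
Entrant against (Passive, Moderate): payoffs 6, 0 → best response Moderate.
Second Entrant against (Moderate, Moderate): payoffs -8, -2 → best response Moderate.
Second Entrant against (Moderate, Passive): payoffs -3, -6 → best response Aggressive.
Second Entrant against (Passive, Moderate): payoffs 9, -7 → best response Aggressive.
Second Entrant against (Passive, Passive): payoffs 5, 3 → best response Aggressive.
Mutual best responses: (Moderate, Moderate, Moderate); (Moderate, Passive, Aggressive); (Passive, Moderate, Aggressive).

The pure Nash equilibria are (Moderate, Moderate, Moderate); (Moderate, Passive, Aggressive); (Passive, Moderate, Aggressive).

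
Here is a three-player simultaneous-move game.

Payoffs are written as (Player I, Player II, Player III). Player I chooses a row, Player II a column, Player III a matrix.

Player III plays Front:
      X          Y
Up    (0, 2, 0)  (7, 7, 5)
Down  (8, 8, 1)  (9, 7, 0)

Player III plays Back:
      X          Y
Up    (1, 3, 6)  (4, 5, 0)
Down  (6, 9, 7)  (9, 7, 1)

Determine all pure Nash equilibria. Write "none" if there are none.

Pure NE: (Down, X, Back)

(Up, X, Front): Player I can switch to Down (0 → 8). Not NE.
(Up, X, Back): Player I can switch to Down (1 → 6). Not NE.
(Up, Y, Front): Player I can switch to Down (7 → 9). Not NE.
(Up, Y, Back): Player I can switch to Down (4 → 9). Not NE.
(Down, X, Front): Player III can switch to Back (1 → 7). Not NE.
(Down, X, Back): Player I gets 6, best alternative 1; Player II gets 9, best alternative 7; Player III gets 7, best alternative 1. No profitable deviation — NE.
(Down, Y, Front): Player II can switch to X (7 → 8). Not NE.
(Down, Y, Back): Player II can switch to X (7 → 9). Not NE.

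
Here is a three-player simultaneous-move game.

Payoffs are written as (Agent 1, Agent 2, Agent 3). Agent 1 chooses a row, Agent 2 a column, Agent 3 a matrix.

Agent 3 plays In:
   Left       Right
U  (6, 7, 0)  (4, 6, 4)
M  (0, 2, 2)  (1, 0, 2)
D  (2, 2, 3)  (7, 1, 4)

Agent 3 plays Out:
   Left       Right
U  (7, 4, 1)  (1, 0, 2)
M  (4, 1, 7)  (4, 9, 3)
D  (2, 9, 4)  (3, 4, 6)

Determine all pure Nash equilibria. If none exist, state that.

(U, Left, Out); (M, Right, Out)

Agent 1 against (Left, In): payoffs 6, 0, 2 → best response U.
Agent 1 against (Left, Out): payoffs 7, 4, 2 → best response U.
Agent 1 against (Right, In): payoffs 4, 1, 7 → best response D.
Agent 1 against (Right, Out): payoffs 1, 4, 3 → best response M.
Agent 2 against (U, In): payoffs 7, 6 → best response Left.
Agent 2 against (U, Out): payoffs 4, 0 → best response Left.
Agent 2 against (M, In): payoffs 2, 0 → best response Left.
Agent 2 against (M, Out): payoffs 1, 9 → best response Right.
Agent 2 against (D, In): payoffs 2, 1 → best response Left.
Agent 2 against (D, Out): payoffs 9, 4 → best response Left.
Agent 3 against (U, Left): payoffs 0, 1 → best response Out.
Agent 3 against (U, Right): payoffs 4, 2 → best response In.
Agent 3 against (M, Left): payoffs 2, 7 → best response Out.
Agent 3 against (M, Right): payoffs 2, 3 → best response Out.
Agent 3 against (D, Left): payoffs 3, 4 → best response Out.
Agent 3 against (D, Right): payoffs 4, 6 → best response Out.
Mutual best responses: (U, Left, Out); (M, Right, Out).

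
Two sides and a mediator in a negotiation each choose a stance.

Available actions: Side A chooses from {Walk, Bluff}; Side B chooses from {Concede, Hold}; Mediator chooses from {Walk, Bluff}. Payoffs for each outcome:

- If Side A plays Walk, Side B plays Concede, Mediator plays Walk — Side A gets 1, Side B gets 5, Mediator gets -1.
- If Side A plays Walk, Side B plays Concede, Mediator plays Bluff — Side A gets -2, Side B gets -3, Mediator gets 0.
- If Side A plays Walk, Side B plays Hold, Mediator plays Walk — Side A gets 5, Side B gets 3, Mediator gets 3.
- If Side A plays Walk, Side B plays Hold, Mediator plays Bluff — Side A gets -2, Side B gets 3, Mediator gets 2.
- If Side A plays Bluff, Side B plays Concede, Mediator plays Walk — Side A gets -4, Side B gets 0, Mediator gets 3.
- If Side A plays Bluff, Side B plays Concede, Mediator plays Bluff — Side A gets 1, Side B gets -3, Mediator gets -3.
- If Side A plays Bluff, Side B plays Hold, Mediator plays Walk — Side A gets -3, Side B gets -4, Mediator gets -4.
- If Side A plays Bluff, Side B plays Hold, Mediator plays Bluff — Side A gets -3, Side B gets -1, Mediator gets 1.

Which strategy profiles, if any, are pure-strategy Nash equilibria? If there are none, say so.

(Walk, Concede, Walk): Mediator can switch to Bluff (-1 → 0). Not NE.
(Walk, Concede, Bluff): Side A can switch to Bluff (-2 → 1). Not NE.
(Walk, Hold, Walk): Side B can switch to Concede (3 → 5). Not NE.
(Walk, Hold, Bluff): Mediator can switch to Walk (2 → 3). Not NE.
(Bluff, Concede, Walk): Side A can switch to Walk (-4 → 1). Not NE.
(Bluff, Concede, Bluff): Side B can switch to Hold (-3 → -1). Not NE.
(The remaining 2 profiles each have a profitable deviation by the same check.)

There is no pure-strategy Nash equilibrium.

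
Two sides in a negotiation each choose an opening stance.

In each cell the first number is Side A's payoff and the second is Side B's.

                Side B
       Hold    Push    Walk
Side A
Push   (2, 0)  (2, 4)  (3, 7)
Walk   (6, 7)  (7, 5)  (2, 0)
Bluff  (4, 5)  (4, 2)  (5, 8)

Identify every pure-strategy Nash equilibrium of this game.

Pure-strategy Nash equilibria: (Walk, Hold), (Bluff, Walk)

(Push, Hold): Side A can switch to Walk (2 → 6). Not NE.
(Push, Push): Side A can switch to Walk (2 → 7). Not NE.
(Push, Walk): Side A can switch to Bluff (3 → 5). Not NE.
(Walk, Hold): Side A gets 6, best alternative 4; Side B gets 7, best alternative 5. No profitable deviation — NE.
(Walk, Push): Side B can switch to Hold (5 → 7). Not NE.
(Walk, Walk): Side A can switch to Push (2 → 3). Not NE.
(Bluff, Hold): Side A can switch to Walk (4 → 6). Not NE.
(Bluff, Push): Side A can switch to Walk (4 → 7). Not NE.
(Bluff, Walk): Side A gets 5, best alternative 3; Side B gets 8, best alternative 5. No profitable deviation — NE.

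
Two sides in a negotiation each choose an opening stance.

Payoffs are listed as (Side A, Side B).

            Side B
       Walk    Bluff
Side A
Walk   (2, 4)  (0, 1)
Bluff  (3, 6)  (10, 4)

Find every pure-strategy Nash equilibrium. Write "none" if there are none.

Pure NE: (Bluff, Walk)

(Walk, Walk): Side A can switch to Bluff (2 → 3). Not NE.
(Walk, Bluff): Side A can switch to Bluff (0 → 10). Not NE.
(Bluff, Walk): Side A gets 3, best alternative 2; Side B gets 6, best alternative 4. No profitable deviation — NE.
(Bluff, Bluff): Side B can switch to Walk (4 → 6). Not NE.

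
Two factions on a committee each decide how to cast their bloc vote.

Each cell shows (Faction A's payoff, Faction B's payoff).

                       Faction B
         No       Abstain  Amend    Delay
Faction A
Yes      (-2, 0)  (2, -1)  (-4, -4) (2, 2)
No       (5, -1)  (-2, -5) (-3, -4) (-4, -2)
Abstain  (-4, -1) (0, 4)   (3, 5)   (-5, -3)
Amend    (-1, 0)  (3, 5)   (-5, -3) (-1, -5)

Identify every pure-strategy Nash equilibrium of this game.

The pure Nash equilibria are (Yes, Delay); (No, No); (Abstain, Amend); (Amend, Abstain).

Faction A against No: payoffs -2, 5, -4, -1 → best response No.
Faction A against Abstain: payoffs 2, -2, 0, 3 → best response Amend.
Faction A against Amend: payoffs -4, -3, 3, -5 → best response Abstain.
Faction A against Delay: payoffs 2, -4, -5, -1 → best response Yes.
Faction B against Yes: payoffs 0, -1, -4, 2 → best response Delay.
Faction B against No: payoffs -1, -5, -4, -2 → best response No.
Faction B against Abstain: payoffs -1, 4, 5, -3 → best response Amend.
Faction B against Amend: payoffs 0, 5, -3, -5 → best response Abstain.
Mutual best responses: (Yes, Delay); (No, No); (Abstain, Amend); (Amend, Abstain).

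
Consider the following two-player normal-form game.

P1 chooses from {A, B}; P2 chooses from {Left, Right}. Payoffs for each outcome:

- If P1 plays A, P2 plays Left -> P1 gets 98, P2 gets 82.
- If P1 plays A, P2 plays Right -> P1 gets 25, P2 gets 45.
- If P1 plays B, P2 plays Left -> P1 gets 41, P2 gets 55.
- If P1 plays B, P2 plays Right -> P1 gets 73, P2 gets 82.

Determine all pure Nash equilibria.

Mark each player's best response to every combination of opponents' strategies; a profile where every player is best-responding is a pure Nash equilibrium.
P1 against Left: payoffs 98, 41 → best response A.
P1 against Right: payoffs 25, 73 → best response B.
P2 against A: payoffs 82, 45 → best response Left.
P2 against B: payoffs 55, 82 → best response Right.
Mutual best responses: (A, Left); (B, Right).

Pure-strategy Nash equilibria: (A, Left), (B, Right)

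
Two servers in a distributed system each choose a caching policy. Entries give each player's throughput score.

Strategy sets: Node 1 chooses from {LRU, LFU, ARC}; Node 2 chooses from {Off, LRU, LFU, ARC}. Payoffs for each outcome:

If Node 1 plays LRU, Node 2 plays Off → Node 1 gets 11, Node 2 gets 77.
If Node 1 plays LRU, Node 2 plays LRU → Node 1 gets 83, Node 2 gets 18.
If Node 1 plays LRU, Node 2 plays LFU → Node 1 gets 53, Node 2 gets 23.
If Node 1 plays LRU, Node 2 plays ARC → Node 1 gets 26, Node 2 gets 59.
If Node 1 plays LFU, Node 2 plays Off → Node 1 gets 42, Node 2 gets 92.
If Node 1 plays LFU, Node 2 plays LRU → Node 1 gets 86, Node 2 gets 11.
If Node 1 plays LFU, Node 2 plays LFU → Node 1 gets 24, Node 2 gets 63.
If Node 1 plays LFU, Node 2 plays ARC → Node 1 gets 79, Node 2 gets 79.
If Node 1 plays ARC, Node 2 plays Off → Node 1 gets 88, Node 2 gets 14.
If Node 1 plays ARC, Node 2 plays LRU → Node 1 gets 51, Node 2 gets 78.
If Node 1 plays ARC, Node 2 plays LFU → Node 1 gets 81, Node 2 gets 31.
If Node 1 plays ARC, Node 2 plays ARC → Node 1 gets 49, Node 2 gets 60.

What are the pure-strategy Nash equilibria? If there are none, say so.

Node 1 against Off: payoffs 11, 42, 88 → best response ARC.
Node 1 against LRU: payoffs 83, 86, 51 → best response LFU.
Node 1 against LFU: payoffs 53, 24, 81 → best response ARC.
Node 1 against ARC: payoffs 26, 79, 49 → best response LFU.
Node 2 against LRU: payoffs 77, 18, 23, 59 → best response Off.
Node 2 against LFU: payoffs 92, 11, 63, 79 → best response Off.
Node 2 against ARC: payoffs 14, 78, 31, 60 → best response LRU.
No profile is a mutual best response for all players.

There is no pure-strategy Nash equilibrium.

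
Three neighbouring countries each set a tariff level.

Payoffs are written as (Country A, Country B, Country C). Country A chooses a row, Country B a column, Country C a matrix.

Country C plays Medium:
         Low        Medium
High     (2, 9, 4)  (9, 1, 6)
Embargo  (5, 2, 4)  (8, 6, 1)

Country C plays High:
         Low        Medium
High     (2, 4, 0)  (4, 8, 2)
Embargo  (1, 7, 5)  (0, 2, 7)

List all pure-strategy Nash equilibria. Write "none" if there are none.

No pure-strategy Nash equilibrium.

Country A against (Low, Medium): payoffs 2, 5 → best response Embargo.
Country A against (Low, High): payoffs 2, 1 → best response High.
Country A against (Medium, Medium): payoffs 9, 8 → best response High.
Country A against (Medium, High): payoffs 4, 0 → best response High.
Country B against (High, Medium): payoffs 9, 1 → best response Low.
Country B against (High, High): payoffs 4, 8 → best response Medium.
Country B against (Embargo, Medium): payoffs 2, 6 → best response Medium.
Country B against (Embargo, High): payoffs 7, 2 → best response Low.
Country C against (High, Low): payoffs 4, 0 → best response Medium.
Country C against (High, Medium): payoffs 6, 2 → best response Medium.
Country C against (Embargo, Low): payoffs 4, 5 → best response High.
Country C against (Embargo, Medium): payoffs 1, 7 → best response High.
No profile is a mutual best response for all players.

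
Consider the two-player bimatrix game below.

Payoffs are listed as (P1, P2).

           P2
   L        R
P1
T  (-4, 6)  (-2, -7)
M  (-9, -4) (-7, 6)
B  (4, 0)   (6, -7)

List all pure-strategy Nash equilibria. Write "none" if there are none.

Pure NE: (B, L)

Check each profile: it is a Nash equilibrium iff no player can strictly gain by switching unilaterally.
(T, L): P1 can switch to B (-4 → 4). Not NE.
(T, R): P1 can switch to B (-2 → 6). Not NE.
(M, L): P1 can switch to T (-9 → -4). Not NE.
(M, R): P1 can switch to T (-7 → -2). Not NE.
(B, L): P1 gets 4, best alternative -4; P2 gets 0, best alternative -7. No profitable deviation — NE.
(B, R): P2 can switch to L (-7 → 0). Not NE.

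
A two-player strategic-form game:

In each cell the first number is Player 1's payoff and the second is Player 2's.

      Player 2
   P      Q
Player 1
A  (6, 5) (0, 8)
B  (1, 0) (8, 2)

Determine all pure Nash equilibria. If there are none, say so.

The unique pure-strategy Nash equilibrium is (B, Q).

Player 1 against P: payoffs 6, 1 → best response A.
Player 1 against Q: payoffs 0, 8 → best response B.
Player 2 against A: payoffs 5, 8 → best response Q.
Player 2 against B: payoffs 0, 2 → best response Q.
Mutual best responses: (B, Q).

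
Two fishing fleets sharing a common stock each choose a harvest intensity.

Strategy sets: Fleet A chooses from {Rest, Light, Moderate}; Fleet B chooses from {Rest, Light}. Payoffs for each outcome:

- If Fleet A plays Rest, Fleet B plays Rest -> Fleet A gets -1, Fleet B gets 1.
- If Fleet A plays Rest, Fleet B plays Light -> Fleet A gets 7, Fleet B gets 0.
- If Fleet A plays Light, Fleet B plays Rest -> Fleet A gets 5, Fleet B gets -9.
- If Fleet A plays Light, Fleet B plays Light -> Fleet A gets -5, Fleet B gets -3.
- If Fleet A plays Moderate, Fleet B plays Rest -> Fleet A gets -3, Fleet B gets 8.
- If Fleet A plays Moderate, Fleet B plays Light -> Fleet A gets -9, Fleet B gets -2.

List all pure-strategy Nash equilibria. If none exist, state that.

none

For each player, find the best response to each opponent profile; mutual best responses are the pure NE.
Fleet A against Rest: payoffs -1, 5, -3 → best response Light.
Fleet A against Light: payoffs 7, -5, -9 → best response Rest.
Fleet B against Rest: payoffs 1, 0 → best response Rest.
Fleet B against Light: payoffs -9, -3 → best response Light.
Fleet B against Moderate: payoffs 8, -2 → best response Rest.
No profile is a mutual best response for all players.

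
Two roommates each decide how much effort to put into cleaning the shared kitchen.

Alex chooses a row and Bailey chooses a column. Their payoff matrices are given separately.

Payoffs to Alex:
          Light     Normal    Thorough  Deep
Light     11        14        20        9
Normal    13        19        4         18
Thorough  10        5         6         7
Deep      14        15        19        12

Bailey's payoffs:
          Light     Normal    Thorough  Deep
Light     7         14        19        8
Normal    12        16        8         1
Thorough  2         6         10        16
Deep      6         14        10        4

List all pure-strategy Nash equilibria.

(Light, Thorough), (Normal, Normal)

Mark each player's best response to every combination of opponents' strategies; a profile where every player is best-responding is a pure Nash equilibrium.
Alex against Light: payoffs 11, 13, 10, 14 → best response Deep.
Alex against Normal: payoffs 14, 19, 5, 15 → best response Normal.
Alex against Thorough: payoffs 20, 4, 6, 19 → best response Light.
Alex against Deep: payoffs 9, 18, 7, 12 → best response Normal.
Bailey against Light: payoffs 7, 14, 19, 8 → best response Thorough.
Bailey against Normal: payoffs 12, 16, 8, 1 → best response Normal.
Bailey against Thorough: payoffs 2, 6, 10, 16 → best response Deep.
Bailey against Deep: payoffs 6, 14, 10, 4 → best response Normal.
Mutual best responses: (Light, Thorough); (Normal, Normal).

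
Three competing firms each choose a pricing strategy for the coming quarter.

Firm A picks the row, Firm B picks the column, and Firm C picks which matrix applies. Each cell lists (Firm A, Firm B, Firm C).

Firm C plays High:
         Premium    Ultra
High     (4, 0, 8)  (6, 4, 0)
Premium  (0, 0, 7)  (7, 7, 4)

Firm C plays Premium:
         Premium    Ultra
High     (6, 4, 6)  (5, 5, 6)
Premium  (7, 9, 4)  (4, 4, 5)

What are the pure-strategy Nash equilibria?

For each player, find the best response to each opponent profile; mutual best responses are the pure NE.
Firm A against (Premium, High): payoffs 4, 0 → best response High.
Firm A against (Premium, Premium): payoffs 6, 7 → best response Premium.
Firm A against (Ultra, High): payoffs 6, 7 → best response Premium.
Firm A against (Ultra, Premium): payoffs 5, 4 → best response High.
Firm B against (High, High): payoffs 0, 4 → best response Ultra.
Firm B against (High, Premium): payoffs 4, 5 → best response Ultra.
Firm B against (Premium, High): payoffs 0, 7 → best response Ultra.
Firm B against (Premium, Premium): payoffs 9, 4 → best response Premium.
Firm C against (High, Premium): payoffs 8, 6 → best response High.
Firm C against (High, Ultra): payoffs 0, 6 → best response Premium.
Firm C against (Premium, Premium): payoffs 7, 4 → best response High.
Firm C against (Premium, Ultra): payoffs 4, 5 → best response Premium.
Mutual best responses: (High, Ultra, Premium).

Pure NE: (High, Ultra, Premium)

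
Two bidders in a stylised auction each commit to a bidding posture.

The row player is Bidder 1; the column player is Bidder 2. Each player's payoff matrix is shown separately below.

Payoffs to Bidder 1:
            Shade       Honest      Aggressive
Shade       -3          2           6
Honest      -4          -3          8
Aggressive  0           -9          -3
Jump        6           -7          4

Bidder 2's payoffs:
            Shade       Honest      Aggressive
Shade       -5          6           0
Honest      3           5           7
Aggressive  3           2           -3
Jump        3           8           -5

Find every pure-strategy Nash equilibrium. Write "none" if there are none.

Check each profile: it is a Nash equilibrium iff no player can strictly gain by switching unilaterally.
(Shade, Shade): Bidder 1 can switch to Aggressive (-3 → 0). Not NE.
(Shade, Honest): Bidder 1 gets 2, best alternative -3; Bidder 2 gets 6, best alternative 0. No profitable deviation — NE.
(Shade, Aggressive): Bidder 1 can switch to Honest (6 → 8). Not NE.
(Honest, Shade): Bidder 1 can switch to Shade (-4 → -3). Not NE.
(Honest, Honest): Bidder 1 can switch to Shade (-3 → 2). Not NE.
(Honest, Aggressive): Bidder 1 gets 8, best alternative 6; Bidder 2 gets 7, best alternative 5. No profitable deviation — NE.
(Aggressive, Shade): Bidder 1 can switch to Jump (0 → 6). Not NE.
(Aggressive, Honest): Bidder 1 can switch to Shade (-9 → 2). Not NE.
(The remaining 4 profiles each have a profitable deviation by the same check.)

The pure Nash equilibria are (Shade, Honest); (Honest, Aggressive).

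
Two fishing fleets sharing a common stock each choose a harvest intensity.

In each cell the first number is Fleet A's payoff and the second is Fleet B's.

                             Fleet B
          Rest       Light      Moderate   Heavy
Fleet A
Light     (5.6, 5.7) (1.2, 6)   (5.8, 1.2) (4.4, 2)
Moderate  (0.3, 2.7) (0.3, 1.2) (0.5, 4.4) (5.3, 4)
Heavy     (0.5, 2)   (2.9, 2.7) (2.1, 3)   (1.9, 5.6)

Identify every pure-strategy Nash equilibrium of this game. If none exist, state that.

No pure-strategy Nash equilibrium.

Fleet A against Rest: payoffs 5.6, 0.3, 0.5 → best response Light.
Fleet A against Light: payoffs 1.2, 0.3, 2.9 → best response Heavy.
Fleet A against Moderate: payoffs 5.8, 0.5, 2.1 → best response Light.
Fleet A against Heavy: payoffs 4.4, 5.3, 1.9 → best response Moderate.
Fleet B against Light: payoffs 5.7, 6, 1.2, 2 → best response Light.
Fleet B against Moderate: payoffs 2.7, 1.2, 4.4, 4 → best response Moderate.
Fleet B against Heavy: payoffs 2, 2.7, 3, 5.6 → best response Heavy.
No profile is a mutual best response for all players.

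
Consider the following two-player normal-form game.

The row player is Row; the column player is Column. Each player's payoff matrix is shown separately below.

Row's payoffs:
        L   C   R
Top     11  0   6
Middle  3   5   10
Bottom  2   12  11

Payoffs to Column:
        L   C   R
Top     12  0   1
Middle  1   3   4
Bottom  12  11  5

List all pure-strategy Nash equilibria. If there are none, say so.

The unique pure-strategy Nash equilibrium is (Top, L).

Row against L: payoffs 11, 3, 2 → best response Top.
Row against C: payoffs 0, 5, 12 → best response Bottom.
Row against R: payoffs 6, 10, 11 → best response Bottom.
Column against Top: payoffs 12, 0, 1 → best response L.
Column against Middle: payoffs 1, 3, 4 → best response R.
Column against Bottom: payoffs 12, 11, 5 → best response L.
Mutual best responses: (Top, L).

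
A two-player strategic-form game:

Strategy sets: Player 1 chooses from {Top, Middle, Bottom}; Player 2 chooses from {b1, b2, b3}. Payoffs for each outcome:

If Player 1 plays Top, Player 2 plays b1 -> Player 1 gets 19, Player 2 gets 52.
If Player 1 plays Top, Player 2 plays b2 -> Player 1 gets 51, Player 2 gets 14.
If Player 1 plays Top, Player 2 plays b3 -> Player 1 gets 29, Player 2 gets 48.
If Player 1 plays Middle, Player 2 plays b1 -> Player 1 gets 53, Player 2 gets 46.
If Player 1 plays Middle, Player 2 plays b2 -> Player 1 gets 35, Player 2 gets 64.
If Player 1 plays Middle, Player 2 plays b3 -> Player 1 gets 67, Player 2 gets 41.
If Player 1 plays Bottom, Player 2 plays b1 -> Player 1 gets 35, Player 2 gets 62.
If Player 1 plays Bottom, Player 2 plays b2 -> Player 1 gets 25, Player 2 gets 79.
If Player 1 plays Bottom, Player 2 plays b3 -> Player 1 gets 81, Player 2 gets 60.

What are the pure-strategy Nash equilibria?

No pure-strategy Nash equilibrium.

Player 1 against b1: payoffs 19, 53, 35 → best response Middle.
Player 1 against b2: payoffs 51, 35, 25 → best response Top.
Player 1 against b3: payoffs 29, 67, 81 → best response Bottom.
Player 2 against Top: payoffs 52, 14, 48 → best response b1.
Player 2 against Middle: payoffs 46, 64, 41 → best response b2.
Player 2 against Bottom: payoffs 62, 79, 60 → best response b2.
No profile is a mutual best response for all players.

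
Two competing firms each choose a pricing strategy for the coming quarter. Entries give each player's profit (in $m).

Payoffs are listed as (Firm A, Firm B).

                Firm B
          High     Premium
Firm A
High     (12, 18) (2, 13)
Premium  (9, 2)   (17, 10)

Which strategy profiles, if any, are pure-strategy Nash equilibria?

Firm A against High: payoffs 12, 9 → best response High.
Firm A against Premium: payoffs 2, 17 → best response Premium.
Firm B against High: payoffs 18, 13 → best response High.
Firm B against Premium: payoffs 2, 10 → best response Premium.
Mutual best responses: (High, High); (Premium, Premium).

Pure-strategy Nash equilibria: (High, High), (Premium, Premium)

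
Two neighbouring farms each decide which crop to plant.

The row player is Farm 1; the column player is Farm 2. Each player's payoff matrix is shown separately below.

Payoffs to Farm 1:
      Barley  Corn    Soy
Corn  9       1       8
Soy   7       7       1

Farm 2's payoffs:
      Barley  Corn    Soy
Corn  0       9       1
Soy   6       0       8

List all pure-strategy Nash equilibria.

Farm 1 against Barley: payoffs 9, 7 → best response Corn.
Farm 1 against Corn: payoffs 1, 7 → best response Soy.
Farm 1 against Soy: payoffs 8, 1 → best response Corn.
Farm 2 against Corn: payoffs 0, 9, 1 → best response Corn.
Farm 2 against Soy: payoffs 6, 0, 8 → best response Soy.
No profile is a mutual best response for all players.

none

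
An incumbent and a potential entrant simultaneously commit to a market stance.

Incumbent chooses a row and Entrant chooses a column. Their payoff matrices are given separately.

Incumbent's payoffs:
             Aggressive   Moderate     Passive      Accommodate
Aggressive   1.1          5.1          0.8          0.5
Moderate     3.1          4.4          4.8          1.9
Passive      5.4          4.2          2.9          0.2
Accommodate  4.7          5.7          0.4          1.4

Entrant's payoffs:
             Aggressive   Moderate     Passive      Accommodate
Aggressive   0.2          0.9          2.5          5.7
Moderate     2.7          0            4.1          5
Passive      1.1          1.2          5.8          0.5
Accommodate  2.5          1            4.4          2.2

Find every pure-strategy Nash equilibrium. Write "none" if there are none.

Pure NE: (Moderate, Accommodate)

(Aggressive, Aggressive): Incumbent can switch to Moderate (1.1 → 3.1). Not NE.
(Aggressive, Moderate): Incumbent can switch to Accommodate (5.1 → 5.7). Not NE.
(Aggressive, Passive): Incumbent can switch to Moderate (0.8 → 4.8). Not NE.
(Aggressive, Accommodate): Incumbent can switch to Moderate (0.5 → 1.9). Not NE.
(Moderate, Aggressive): Incumbent can switch to Passive (3.1 → 5.4). Not NE.
(Moderate, Moderate): Incumbent can switch to Aggressive (4.4 → 5.1). Not NE.
(Moderate, Passive): Entrant can switch to Accommodate (4.1 → 5). Not NE.
(Moderate, Accommodate): Incumbent gets 1.9, best alternative 1.4; Entrant gets 5, best alternative 4.1. No profitable deviation — NE.
(Passive, Aggressive): Entrant can switch to Moderate (1.1 → 1.2). Not NE.
(Passive, Moderate): Incumbent can switch to Aggressive (4.2 → 5.1). Not NE.
(Passive, Passive): Incumbent can switch to Moderate (2.9 → 4.8). Not NE.
(Passive, Accommodate): Incumbent can switch to Aggressive (0.2 → 0.5). Not NE.
(Accommodate, Aggressive): Incumbent can switch to Passive (4.7 → 5.4). Not NE.
(The remaining 3 profiles each have a profitable deviation by the same check.)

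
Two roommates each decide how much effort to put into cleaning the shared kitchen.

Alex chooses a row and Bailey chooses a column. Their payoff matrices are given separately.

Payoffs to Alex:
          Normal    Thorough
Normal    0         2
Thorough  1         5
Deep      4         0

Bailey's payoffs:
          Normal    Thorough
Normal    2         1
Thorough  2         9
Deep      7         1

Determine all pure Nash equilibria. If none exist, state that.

Pure-strategy Nash equilibria: (Thorough, Thorough) and (Deep, Normal)

Alex against Normal: payoffs 0, 1, 4 → best response Deep.
Alex against Thorough: payoffs 2, 5, 0 → best response Thorough.
Bailey against Normal: payoffs 2, 1 → best response Normal.
Bailey against Thorough: payoffs 2, 9 → best response Thorough.
Bailey against Deep: payoffs 7, 1 → best response Normal.
Mutual best responses: (Thorough, Thorough); (Deep, Normal).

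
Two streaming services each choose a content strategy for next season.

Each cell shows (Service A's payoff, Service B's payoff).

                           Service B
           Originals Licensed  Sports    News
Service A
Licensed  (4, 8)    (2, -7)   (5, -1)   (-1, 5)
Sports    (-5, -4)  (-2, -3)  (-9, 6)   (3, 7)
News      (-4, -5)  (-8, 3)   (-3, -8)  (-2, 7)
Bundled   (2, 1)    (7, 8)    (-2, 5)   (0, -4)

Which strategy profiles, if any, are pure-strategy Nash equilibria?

The pure Nash equilibria are (Licensed, Originals) and (Sports, News) and (Bundled, Licensed).

For each strategy profile, look for a profitable unilateral deviation.
(Licensed, Originals): Service A gets 4, best alternative 2; Service B gets 8, best alternative 5. No profitable deviation — NE.
(Licensed, Licensed): Service A can switch to Bundled (2 → 7). Not NE.
(Licensed, Sports): Service B can switch to Originals (-1 → 8). Not NE.
(Licensed, News): Service A can switch to Sports (-1 → 3). Not NE.
(Sports, Originals): Service A can switch to Licensed (-5 → 4). Not NE.
(Sports, Licensed): Service A can switch to Licensed (-2 → 2). Not NE.
(Sports, Sports): Service A can switch to Licensed (-9 → 5). Not NE.
(Sports, News): Service A gets 3, best alternative 0; Service B gets 7, best alternative 6. No profitable deviation — NE.
(Bundled, Licensed): Service A gets 7, best alternative 2; Service B gets 8, best alternative 5. No profitable deviation — NE.
(The remaining 7 profiles each have a profitable deviation by the same check.)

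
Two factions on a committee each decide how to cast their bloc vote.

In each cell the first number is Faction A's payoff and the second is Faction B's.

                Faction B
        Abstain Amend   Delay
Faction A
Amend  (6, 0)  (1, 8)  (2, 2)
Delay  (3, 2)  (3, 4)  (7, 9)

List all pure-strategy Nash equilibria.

Pure NE: (Delay, Delay)

(Amend, Abstain): Faction B can switch to Amend (0 → 8). Not NE.
(Amend, Amend): Faction A can switch to Delay (1 → 3). Not NE.
(Amend, Delay): Faction A can switch to Delay (2 → 7). Not NE.
(Delay, Abstain): Faction A can switch to Amend (3 → 6). Not NE.
(Delay, Amend): Faction B can switch to Delay (4 → 9). Not NE.
(Delay, Delay): Faction A gets 7, best alternative 2; Faction B gets 9, best alternative 4. No profitable deviation — NE.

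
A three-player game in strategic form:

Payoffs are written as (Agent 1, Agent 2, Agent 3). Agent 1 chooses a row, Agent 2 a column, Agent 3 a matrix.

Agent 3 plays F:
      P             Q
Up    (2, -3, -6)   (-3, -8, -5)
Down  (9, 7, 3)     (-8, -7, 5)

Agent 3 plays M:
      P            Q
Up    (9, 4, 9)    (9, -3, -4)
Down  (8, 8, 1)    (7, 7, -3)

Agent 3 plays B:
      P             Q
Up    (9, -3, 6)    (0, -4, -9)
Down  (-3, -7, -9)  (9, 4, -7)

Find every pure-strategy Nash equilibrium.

The pure Nash equilibria are (Up, P, M); (Down, P, F).

For each strategy profile, look for a profitable unilateral deviation.
(Up, P, F): Agent 1 can switch to Down (2 → 9). Not NE.
(Up, P, M): Agent 1 gets 9, best alternative 8; Agent 2 gets 4, best alternative -3; Agent 3 gets 9, best alternative 6. No profitable deviation — NE.
(Up, P, B): Agent 3 can switch to M (6 → 9). Not NE.
(Up, Q, F): Agent 2 can switch to P (-8 → -3). Not NE.
(Up, Q, M): Agent 2 can switch to P (-3 → 4). Not NE.
(Up, Q, B): Agent 1 can switch to Down (0 → 9). Not NE.
(Down, P, F): Agent 1 gets 9, best alternative 2; Agent 2 gets 7, best alternative -7; Agent 3 gets 3, best alternative 1. No profitable deviation — NE.
(Down, P, M): Agent 1 can switch to Up (8 → 9). Not NE.
(Down, P, B): Agent 1 can switch to Up (-3 → 9). Not NE.
(Down, Q, F): Agent 1 can switch to Up (-8 → -3). Not NE.
(Down, Q, M): Agent 1 can switch to Up (7 → 9). Not NE.
(Down, Q, B): Agent 3 can switch to F (-7 → 5). Not NE.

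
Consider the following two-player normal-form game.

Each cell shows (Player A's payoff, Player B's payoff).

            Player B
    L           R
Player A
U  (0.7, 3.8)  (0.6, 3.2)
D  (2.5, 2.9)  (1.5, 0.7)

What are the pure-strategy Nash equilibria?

Mark each player's best response to every combination of opponents' strategies; a profile where every player is best-responding is a pure Nash equilibrium.
Player A against L: payoffs 0.7, 2.5 → best response D.
Player A against R: payoffs 0.6, 1.5 → best response D.
Player B against U: payoffs 3.8, 3.2 → best response L.
Player B against D: payoffs 2.9, 0.7 → best response L.
Mutual best responses: (D, L).

Pure NE: (D, L)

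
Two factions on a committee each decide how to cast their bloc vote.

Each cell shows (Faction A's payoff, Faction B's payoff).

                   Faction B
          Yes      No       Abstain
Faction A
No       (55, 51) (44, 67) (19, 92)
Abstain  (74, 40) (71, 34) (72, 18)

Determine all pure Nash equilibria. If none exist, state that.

The unique pure-strategy Nash equilibrium is (Abstain, Yes).

Mark each player's best response to every combination of opponents' strategies; a profile where every player is best-responding is a pure Nash equilibrium.
Faction A against Yes: payoffs 55, 74 → best response Abstain.
Faction A against No: payoffs 44, 71 → best response Abstain.
Faction A against Abstain: payoffs 19, 72 → best response Abstain.
Faction B against No: payoffs 51, 67, 92 → best response Abstain.
Faction B against Abstain: payoffs 40, 34, 18 → best response Yes.
Mutual best responses: (Abstain, Yes).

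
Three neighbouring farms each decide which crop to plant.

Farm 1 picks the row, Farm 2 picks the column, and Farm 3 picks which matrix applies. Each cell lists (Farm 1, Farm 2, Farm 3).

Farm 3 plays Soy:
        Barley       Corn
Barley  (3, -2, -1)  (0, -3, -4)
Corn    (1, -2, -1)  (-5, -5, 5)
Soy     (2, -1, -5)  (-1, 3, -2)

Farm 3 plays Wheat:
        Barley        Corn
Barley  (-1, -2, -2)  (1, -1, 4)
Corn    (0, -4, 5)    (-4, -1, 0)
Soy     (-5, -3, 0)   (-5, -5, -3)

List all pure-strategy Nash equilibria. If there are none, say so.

Farm 1 against (Barley, Soy): payoffs 3, 1, 2 → best response Barley.
Farm 1 against (Barley, Wheat): payoffs -1, 0, -5 → best response Corn.
Farm 1 against (Corn, Soy): payoffs 0, -5, -1 → best response Barley.
Farm 1 against (Corn, Wheat): payoffs 1, -4, -5 → best response Barley.
Farm 2 against (Barley, Soy): payoffs -2, -3 → best response Barley.
Farm 2 against (Barley, Wheat): payoffs -2, -1 → best response Corn.
Farm 2 against (Corn, Soy): payoffs -2, -5 → best response Barley.
Farm 2 against (Corn, Wheat): payoffs -4, -1 → best response Corn.
Farm 2 against (Soy, Soy): payoffs -1, 3 → best response Corn.
Farm 2 against (Soy, Wheat): payoffs -3, -5 → best response Barley.
Farm 3 against (Barley, Barley): payoffs -1, -2 → best response Soy.
Farm 3 against (Barley, Corn): payoffs -4, 4 → best response Wheat.
Farm 3 against (Corn, Barley): payoffs -1, 5 → best response Wheat.
Farm 3 against (Corn, Corn): payoffs 5, 0 → best response Soy.
Farm 3 against (Soy, Barley): payoffs -5, 0 → best response Wheat.
Farm 3 against (Soy, Corn): payoffs -2, -3 → best response Soy.
Mutual best responses: (Barley, Barley, Soy); (Barley, Corn, Wheat).

(Barley, Barley, Soy), (Barley, Corn, Wheat)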